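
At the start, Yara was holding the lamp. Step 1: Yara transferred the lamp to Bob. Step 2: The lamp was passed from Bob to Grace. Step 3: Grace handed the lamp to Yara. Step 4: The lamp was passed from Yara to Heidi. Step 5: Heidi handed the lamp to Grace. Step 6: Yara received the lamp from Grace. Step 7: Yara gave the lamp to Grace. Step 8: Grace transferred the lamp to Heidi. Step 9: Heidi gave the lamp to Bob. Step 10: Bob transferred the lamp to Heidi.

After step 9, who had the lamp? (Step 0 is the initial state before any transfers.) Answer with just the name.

Answer: Bob

Derivation:
Tracking the lamp holder through step 9:
After step 0 (start): Yara
After step 1: Bob
After step 2: Grace
After step 3: Yara
After step 4: Heidi
After step 5: Grace
After step 6: Yara
After step 7: Grace
After step 8: Heidi
After step 9: Bob

At step 9, the holder is Bob.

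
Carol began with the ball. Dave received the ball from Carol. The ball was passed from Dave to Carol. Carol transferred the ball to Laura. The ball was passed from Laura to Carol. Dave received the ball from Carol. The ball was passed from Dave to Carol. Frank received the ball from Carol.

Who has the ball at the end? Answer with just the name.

Answer: Frank

Derivation:
Tracking the ball through each event:
Start: Carol has the ball.
After event 1: Dave has the ball.
After event 2: Carol has the ball.
After event 3: Laura has the ball.
After event 4: Carol has the ball.
After event 5: Dave has the ball.
After event 6: Carol has the ball.
After event 7: Frank has the ball.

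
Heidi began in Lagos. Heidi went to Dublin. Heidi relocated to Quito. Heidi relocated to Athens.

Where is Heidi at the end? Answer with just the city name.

Answer: Athens

Derivation:
Tracking Heidi's location:
Start: Heidi is in Lagos.
After move 1: Lagos -> Dublin. Heidi is in Dublin.
After move 2: Dublin -> Quito. Heidi is in Quito.
After move 3: Quito -> Athens. Heidi is in Athens.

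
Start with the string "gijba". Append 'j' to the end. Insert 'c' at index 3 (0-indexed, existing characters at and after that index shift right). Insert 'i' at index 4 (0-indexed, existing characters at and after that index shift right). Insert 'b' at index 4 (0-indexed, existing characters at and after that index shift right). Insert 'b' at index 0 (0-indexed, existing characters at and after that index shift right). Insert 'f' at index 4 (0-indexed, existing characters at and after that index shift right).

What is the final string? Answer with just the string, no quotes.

Answer: bgijfcbibaj

Derivation:
Applying each edit step by step:
Start: "gijba"
Op 1 (append 'j'): "gijba" -> "gijbaj"
Op 2 (insert 'c' at idx 3): "gijbaj" -> "gijcbaj"
Op 3 (insert 'i' at idx 4): "gijcbaj" -> "gijcibaj"
Op 4 (insert 'b' at idx 4): "gijcibaj" -> "gijcbibaj"
Op 5 (insert 'b' at idx 0): "gijcbibaj" -> "bgijcbibaj"
Op 6 (insert 'f' at idx 4): "bgijcbibaj" -> "bgijfcbibaj"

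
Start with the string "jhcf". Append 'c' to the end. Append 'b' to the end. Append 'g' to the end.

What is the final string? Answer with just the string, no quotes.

Applying each edit step by step:
Start: "jhcf"
Op 1 (append 'c'): "jhcf" -> "jhcfc"
Op 2 (append 'b'): "jhcfc" -> "jhcfcb"
Op 3 (append 'g'): "jhcfcb" -> "jhcfcbg"

Answer: jhcfcbg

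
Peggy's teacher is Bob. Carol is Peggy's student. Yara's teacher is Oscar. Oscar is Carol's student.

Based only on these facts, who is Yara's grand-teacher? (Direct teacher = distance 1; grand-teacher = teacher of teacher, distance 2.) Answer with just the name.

Answer: Carol

Derivation:
Reconstructing the teacher chain from the given facts:
  Bob -> Peggy -> Carol -> Oscar -> Yara
(each arrow means 'teacher of the next')
Positions in the chain (0 = top):
  position of Bob: 0
  position of Peggy: 1
  position of Carol: 2
  position of Oscar: 3
  position of Yara: 4

Yara is at position 4; the grand-teacher is 2 steps up the chain, i.e. position 2: Carol.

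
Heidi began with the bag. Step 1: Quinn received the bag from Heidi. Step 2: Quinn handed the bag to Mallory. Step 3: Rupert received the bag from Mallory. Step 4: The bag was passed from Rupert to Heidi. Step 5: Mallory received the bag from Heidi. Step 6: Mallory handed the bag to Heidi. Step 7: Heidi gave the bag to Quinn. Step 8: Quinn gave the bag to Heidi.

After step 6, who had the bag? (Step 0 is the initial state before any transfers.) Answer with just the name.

Answer: Heidi

Derivation:
Tracking the bag holder through step 6:
After step 0 (start): Heidi
After step 1: Quinn
After step 2: Mallory
After step 3: Rupert
After step 4: Heidi
After step 5: Mallory
After step 6: Heidi

At step 6, the holder is Heidi.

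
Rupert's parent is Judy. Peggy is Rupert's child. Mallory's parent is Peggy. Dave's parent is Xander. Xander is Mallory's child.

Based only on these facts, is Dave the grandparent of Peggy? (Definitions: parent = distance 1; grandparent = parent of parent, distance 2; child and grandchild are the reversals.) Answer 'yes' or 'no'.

Reconstructing the parent chain from the given facts:
  Judy -> Rupert -> Peggy -> Mallory -> Xander -> Dave
(each arrow means 'parent of the next')
Positions in the chain (0 = top):
  position of Judy: 0
  position of Rupert: 1
  position of Peggy: 2
  position of Mallory: 3
  position of Xander: 4
  position of Dave: 5

Dave is at position 5, Peggy is at position 2; signed distance (j - i) = -3.
'grandparent' requires j - i = 2. Actual distance is -3, so the relation does NOT hold.

Answer: no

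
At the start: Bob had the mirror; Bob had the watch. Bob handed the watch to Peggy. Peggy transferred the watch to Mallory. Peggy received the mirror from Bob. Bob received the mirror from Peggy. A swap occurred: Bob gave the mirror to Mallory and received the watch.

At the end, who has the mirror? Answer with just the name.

Tracking all object holders:
Start: mirror:Bob, watch:Bob
Event 1 (give watch: Bob -> Peggy). State: mirror:Bob, watch:Peggy
Event 2 (give watch: Peggy -> Mallory). State: mirror:Bob, watch:Mallory
Event 3 (give mirror: Bob -> Peggy). State: mirror:Peggy, watch:Mallory
Event 4 (give mirror: Peggy -> Bob). State: mirror:Bob, watch:Mallory
Event 5 (swap mirror<->watch: now mirror:Mallory, watch:Bob). State: mirror:Mallory, watch:Bob

Final state: mirror:Mallory, watch:Bob
The mirror is held by Mallory.

Answer: Mallory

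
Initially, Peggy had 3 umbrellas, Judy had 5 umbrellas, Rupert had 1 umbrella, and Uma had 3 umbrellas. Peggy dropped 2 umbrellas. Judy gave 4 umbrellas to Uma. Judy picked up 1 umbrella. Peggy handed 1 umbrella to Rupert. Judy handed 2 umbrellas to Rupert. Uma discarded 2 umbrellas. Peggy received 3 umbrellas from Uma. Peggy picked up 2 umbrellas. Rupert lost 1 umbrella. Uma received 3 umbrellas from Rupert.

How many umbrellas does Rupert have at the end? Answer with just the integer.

Answer: 0

Derivation:
Tracking counts step by step:
Start: Peggy=3, Judy=5, Rupert=1, Uma=3
Event 1 (Peggy -2): Peggy: 3 -> 1. State: Peggy=1, Judy=5, Rupert=1, Uma=3
Event 2 (Judy -> Uma, 4): Judy: 5 -> 1, Uma: 3 -> 7. State: Peggy=1, Judy=1, Rupert=1, Uma=7
Event 3 (Judy +1): Judy: 1 -> 2. State: Peggy=1, Judy=2, Rupert=1, Uma=7
Event 4 (Peggy -> Rupert, 1): Peggy: 1 -> 0, Rupert: 1 -> 2. State: Peggy=0, Judy=2, Rupert=2, Uma=7
Event 5 (Judy -> Rupert, 2): Judy: 2 -> 0, Rupert: 2 -> 4. State: Peggy=0, Judy=0, Rupert=4, Uma=7
Event 6 (Uma -2): Uma: 7 -> 5. State: Peggy=0, Judy=0, Rupert=4, Uma=5
Event 7 (Uma -> Peggy, 3): Uma: 5 -> 2, Peggy: 0 -> 3. State: Peggy=3, Judy=0, Rupert=4, Uma=2
Event 8 (Peggy +2): Peggy: 3 -> 5. State: Peggy=5, Judy=0, Rupert=4, Uma=2
Event 9 (Rupert -1): Rupert: 4 -> 3. State: Peggy=5, Judy=0, Rupert=3, Uma=2
Event 10 (Rupert -> Uma, 3): Rupert: 3 -> 0, Uma: 2 -> 5. State: Peggy=5, Judy=0, Rupert=0, Uma=5

Rupert's final count: 0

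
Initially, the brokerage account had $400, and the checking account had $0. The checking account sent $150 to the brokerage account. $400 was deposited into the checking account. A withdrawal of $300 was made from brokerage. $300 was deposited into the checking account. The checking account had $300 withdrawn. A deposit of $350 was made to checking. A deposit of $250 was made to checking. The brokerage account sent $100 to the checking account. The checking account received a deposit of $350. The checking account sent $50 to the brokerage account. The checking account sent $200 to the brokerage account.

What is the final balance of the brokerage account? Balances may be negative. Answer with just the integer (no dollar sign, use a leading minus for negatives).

Tracking account balances step by step:
Start: brokerage=400, checking=0
Event 1 (transfer 150 checking -> brokerage): checking: 0 - 150 = -150, brokerage: 400 + 150 = 550. Balances: brokerage=550, checking=-150
Event 2 (deposit 400 to checking): checking: -150 + 400 = 250. Balances: brokerage=550, checking=250
Event 3 (withdraw 300 from brokerage): brokerage: 550 - 300 = 250. Balances: brokerage=250, checking=250
Event 4 (deposit 300 to checking): checking: 250 + 300 = 550. Balances: brokerage=250, checking=550
Event 5 (withdraw 300 from checking): checking: 550 - 300 = 250. Balances: brokerage=250, checking=250
Event 6 (deposit 350 to checking): checking: 250 + 350 = 600. Balances: brokerage=250, checking=600
Event 7 (deposit 250 to checking): checking: 600 + 250 = 850. Balances: brokerage=250, checking=850
Event 8 (transfer 100 brokerage -> checking): brokerage: 250 - 100 = 150, checking: 850 + 100 = 950. Balances: brokerage=150, checking=950
Event 9 (deposit 350 to checking): checking: 950 + 350 = 1300. Balances: brokerage=150, checking=1300
Event 10 (transfer 50 checking -> brokerage): checking: 1300 - 50 = 1250, brokerage: 150 + 50 = 200. Balances: brokerage=200, checking=1250
Event 11 (transfer 200 checking -> brokerage): checking: 1250 - 200 = 1050, brokerage: 200 + 200 = 400. Balances: brokerage=400, checking=1050

Final balance of brokerage: 400

Answer: 400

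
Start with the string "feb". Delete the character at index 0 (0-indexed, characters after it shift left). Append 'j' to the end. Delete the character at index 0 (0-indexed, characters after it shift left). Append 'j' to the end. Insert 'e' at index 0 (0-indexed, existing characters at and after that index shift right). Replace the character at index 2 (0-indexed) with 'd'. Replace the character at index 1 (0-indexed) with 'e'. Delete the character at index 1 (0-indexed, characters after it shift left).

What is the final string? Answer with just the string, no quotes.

Applying each edit step by step:
Start: "feb"
Op 1 (delete idx 0 = 'f'): "feb" -> "eb"
Op 2 (append 'j'): "eb" -> "ebj"
Op 3 (delete idx 0 = 'e'): "ebj" -> "bj"
Op 4 (append 'j'): "bj" -> "bjj"
Op 5 (insert 'e' at idx 0): "bjj" -> "ebjj"
Op 6 (replace idx 2: 'j' -> 'd'): "ebjj" -> "ebdj"
Op 7 (replace idx 1: 'b' -> 'e'): "ebdj" -> "eedj"
Op 8 (delete idx 1 = 'e'): "eedj" -> "edj"

Answer: edj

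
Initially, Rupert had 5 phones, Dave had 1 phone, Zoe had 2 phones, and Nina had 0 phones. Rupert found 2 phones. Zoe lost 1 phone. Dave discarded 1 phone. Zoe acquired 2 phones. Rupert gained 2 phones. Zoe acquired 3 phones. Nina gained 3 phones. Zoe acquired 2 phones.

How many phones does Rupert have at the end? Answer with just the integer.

Tracking counts step by step:
Start: Rupert=5, Dave=1, Zoe=2, Nina=0
Event 1 (Rupert +2): Rupert: 5 -> 7. State: Rupert=7, Dave=1, Zoe=2, Nina=0
Event 2 (Zoe -1): Zoe: 2 -> 1. State: Rupert=7, Dave=1, Zoe=1, Nina=0
Event 3 (Dave -1): Dave: 1 -> 0. State: Rupert=7, Dave=0, Zoe=1, Nina=0
Event 4 (Zoe +2): Zoe: 1 -> 3. State: Rupert=7, Dave=0, Zoe=3, Nina=0
Event 5 (Rupert +2): Rupert: 7 -> 9. State: Rupert=9, Dave=0, Zoe=3, Nina=0
Event 6 (Zoe +3): Zoe: 3 -> 6. State: Rupert=9, Dave=0, Zoe=6, Nina=0
Event 7 (Nina +3): Nina: 0 -> 3. State: Rupert=9, Dave=0, Zoe=6, Nina=3
Event 8 (Zoe +2): Zoe: 6 -> 8. State: Rupert=9, Dave=0, Zoe=8, Nina=3

Rupert's final count: 9

Answer: 9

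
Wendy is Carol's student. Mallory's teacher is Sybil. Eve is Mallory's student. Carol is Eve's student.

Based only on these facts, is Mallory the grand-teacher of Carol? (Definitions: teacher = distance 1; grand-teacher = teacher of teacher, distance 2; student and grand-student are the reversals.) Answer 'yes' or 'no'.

Answer: yes

Derivation:
Reconstructing the teacher chain from the given facts:
  Sybil -> Mallory -> Eve -> Carol -> Wendy
(each arrow means 'teacher of the next')
Positions in the chain (0 = top):
  position of Sybil: 0
  position of Mallory: 1
  position of Eve: 2
  position of Carol: 3
  position of Wendy: 4

Mallory is at position 1, Carol is at position 3; signed distance (j - i) = 2.
'grand-teacher' requires j - i = 2. Actual distance is 2, so the relation HOLDS.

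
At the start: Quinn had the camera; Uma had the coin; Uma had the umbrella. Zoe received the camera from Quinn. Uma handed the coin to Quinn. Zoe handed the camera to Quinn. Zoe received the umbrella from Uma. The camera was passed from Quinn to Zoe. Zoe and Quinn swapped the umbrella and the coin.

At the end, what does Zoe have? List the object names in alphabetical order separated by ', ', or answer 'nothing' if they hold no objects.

Answer: camera, coin

Derivation:
Tracking all object holders:
Start: camera:Quinn, coin:Uma, umbrella:Uma
Event 1 (give camera: Quinn -> Zoe). State: camera:Zoe, coin:Uma, umbrella:Uma
Event 2 (give coin: Uma -> Quinn). State: camera:Zoe, coin:Quinn, umbrella:Uma
Event 3 (give camera: Zoe -> Quinn). State: camera:Quinn, coin:Quinn, umbrella:Uma
Event 4 (give umbrella: Uma -> Zoe). State: camera:Quinn, coin:Quinn, umbrella:Zoe
Event 5 (give camera: Quinn -> Zoe). State: camera:Zoe, coin:Quinn, umbrella:Zoe
Event 6 (swap umbrella<->coin: now umbrella:Quinn, coin:Zoe). State: camera:Zoe, coin:Zoe, umbrella:Quinn

Final state: camera:Zoe, coin:Zoe, umbrella:Quinn
Zoe holds: camera, coin.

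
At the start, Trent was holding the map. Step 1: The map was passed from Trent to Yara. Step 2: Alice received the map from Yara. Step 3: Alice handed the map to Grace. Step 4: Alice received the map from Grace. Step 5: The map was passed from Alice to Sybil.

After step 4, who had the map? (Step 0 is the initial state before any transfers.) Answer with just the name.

Tracking the map holder through step 4:
After step 0 (start): Trent
After step 1: Yara
After step 2: Alice
After step 3: Grace
After step 4: Alice

At step 4, the holder is Alice.

Answer: Alice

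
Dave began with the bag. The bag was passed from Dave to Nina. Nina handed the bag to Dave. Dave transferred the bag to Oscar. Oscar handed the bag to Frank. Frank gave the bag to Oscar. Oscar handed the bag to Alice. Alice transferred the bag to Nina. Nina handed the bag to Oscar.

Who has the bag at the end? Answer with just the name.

Tracking the bag through each event:
Start: Dave has the bag.
After event 1: Nina has the bag.
After event 2: Dave has the bag.
After event 3: Oscar has the bag.
After event 4: Frank has the bag.
After event 5: Oscar has the bag.
After event 6: Alice has the bag.
After event 7: Nina has the bag.
After event 8: Oscar has the bag.

Answer: Oscar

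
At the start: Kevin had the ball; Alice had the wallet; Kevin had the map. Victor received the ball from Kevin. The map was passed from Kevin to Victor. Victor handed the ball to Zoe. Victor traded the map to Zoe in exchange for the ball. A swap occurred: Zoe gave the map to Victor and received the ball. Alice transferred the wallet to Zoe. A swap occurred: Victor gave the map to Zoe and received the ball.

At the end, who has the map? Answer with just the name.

Answer: Zoe

Derivation:
Tracking all object holders:
Start: ball:Kevin, wallet:Alice, map:Kevin
Event 1 (give ball: Kevin -> Victor). State: ball:Victor, wallet:Alice, map:Kevin
Event 2 (give map: Kevin -> Victor). State: ball:Victor, wallet:Alice, map:Victor
Event 3 (give ball: Victor -> Zoe). State: ball:Zoe, wallet:Alice, map:Victor
Event 4 (swap map<->ball: now map:Zoe, ball:Victor). State: ball:Victor, wallet:Alice, map:Zoe
Event 5 (swap map<->ball: now map:Victor, ball:Zoe). State: ball:Zoe, wallet:Alice, map:Victor
Event 6 (give wallet: Alice -> Zoe). State: ball:Zoe, wallet:Zoe, map:Victor
Event 7 (swap map<->ball: now map:Zoe, ball:Victor). State: ball:Victor, wallet:Zoe, map:Zoe

Final state: ball:Victor, wallet:Zoe, map:Zoe
The map is held by Zoe.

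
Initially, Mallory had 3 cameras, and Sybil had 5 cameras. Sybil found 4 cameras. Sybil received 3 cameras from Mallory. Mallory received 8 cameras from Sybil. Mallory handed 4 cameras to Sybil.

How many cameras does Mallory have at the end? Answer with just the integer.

Answer: 4

Derivation:
Tracking counts step by step:
Start: Mallory=3, Sybil=5
Event 1 (Sybil +4): Sybil: 5 -> 9. State: Mallory=3, Sybil=9
Event 2 (Mallory -> Sybil, 3): Mallory: 3 -> 0, Sybil: 9 -> 12. State: Mallory=0, Sybil=12
Event 3 (Sybil -> Mallory, 8): Sybil: 12 -> 4, Mallory: 0 -> 8. State: Mallory=8, Sybil=4
Event 4 (Mallory -> Sybil, 4): Mallory: 8 -> 4, Sybil: 4 -> 8. State: Mallory=4, Sybil=8

Mallory's final count: 4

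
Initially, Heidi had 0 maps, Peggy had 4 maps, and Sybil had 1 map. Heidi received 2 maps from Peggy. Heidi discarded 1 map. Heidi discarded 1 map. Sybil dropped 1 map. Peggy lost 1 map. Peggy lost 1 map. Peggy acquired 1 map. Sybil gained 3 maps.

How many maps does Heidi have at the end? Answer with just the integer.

Tracking counts step by step:
Start: Heidi=0, Peggy=4, Sybil=1
Event 1 (Peggy -> Heidi, 2): Peggy: 4 -> 2, Heidi: 0 -> 2. State: Heidi=2, Peggy=2, Sybil=1
Event 2 (Heidi -1): Heidi: 2 -> 1. State: Heidi=1, Peggy=2, Sybil=1
Event 3 (Heidi -1): Heidi: 1 -> 0. State: Heidi=0, Peggy=2, Sybil=1
Event 4 (Sybil -1): Sybil: 1 -> 0. State: Heidi=0, Peggy=2, Sybil=0
Event 5 (Peggy -1): Peggy: 2 -> 1. State: Heidi=0, Peggy=1, Sybil=0
Event 6 (Peggy -1): Peggy: 1 -> 0. State: Heidi=0, Peggy=0, Sybil=0
Event 7 (Peggy +1): Peggy: 0 -> 1. State: Heidi=0, Peggy=1, Sybil=0
Event 8 (Sybil +3): Sybil: 0 -> 3. State: Heidi=0, Peggy=1, Sybil=3

Heidi's final count: 0

Answer: 0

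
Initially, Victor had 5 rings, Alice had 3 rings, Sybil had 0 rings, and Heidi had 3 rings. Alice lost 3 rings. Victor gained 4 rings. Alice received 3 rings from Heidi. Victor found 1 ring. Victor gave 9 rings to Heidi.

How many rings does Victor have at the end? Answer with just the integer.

Answer: 1

Derivation:
Tracking counts step by step:
Start: Victor=5, Alice=3, Sybil=0, Heidi=3
Event 1 (Alice -3): Alice: 3 -> 0. State: Victor=5, Alice=0, Sybil=0, Heidi=3
Event 2 (Victor +4): Victor: 5 -> 9. State: Victor=9, Alice=0, Sybil=0, Heidi=3
Event 3 (Heidi -> Alice, 3): Heidi: 3 -> 0, Alice: 0 -> 3. State: Victor=9, Alice=3, Sybil=0, Heidi=0
Event 4 (Victor +1): Victor: 9 -> 10. State: Victor=10, Alice=3, Sybil=0, Heidi=0
Event 5 (Victor -> Heidi, 9): Victor: 10 -> 1, Heidi: 0 -> 9. State: Victor=1, Alice=3, Sybil=0, Heidi=9

Victor's final count: 1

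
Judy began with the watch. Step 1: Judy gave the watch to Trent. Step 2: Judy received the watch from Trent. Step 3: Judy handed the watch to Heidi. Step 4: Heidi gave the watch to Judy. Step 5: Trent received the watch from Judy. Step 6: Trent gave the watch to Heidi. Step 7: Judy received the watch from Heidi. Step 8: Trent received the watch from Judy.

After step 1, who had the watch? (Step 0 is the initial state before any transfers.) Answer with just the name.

Tracking the watch holder through step 1:
After step 0 (start): Judy
After step 1: Trent

At step 1, the holder is Trent.

Answer: Trent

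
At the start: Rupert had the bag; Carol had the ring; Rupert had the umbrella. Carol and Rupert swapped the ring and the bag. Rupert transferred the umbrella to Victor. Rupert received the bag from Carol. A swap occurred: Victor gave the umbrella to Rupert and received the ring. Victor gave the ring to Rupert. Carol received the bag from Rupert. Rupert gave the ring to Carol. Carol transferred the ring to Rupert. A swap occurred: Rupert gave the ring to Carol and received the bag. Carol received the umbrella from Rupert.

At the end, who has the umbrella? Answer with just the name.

Tracking all object holders:
Start: bag:Rupert, ring:Carol, umbrella:Rupert
Event 1 (swap ring<->bag: now ring:Rupert, bag:Carol). State: bag:Carol, ring:Rupert, umbrella:Rupert
Event 2 (give umbrella: Rupert -> Victor). State: bag:Carol, ring:Rupert, umbrella:Victor
Event 3 (give bag: Carol -> Rupert). State: bag:Rupert, ring:Rupert, umbrella:Victor
Event 4 (swap umbrella<->ring: now umbrella:Rupert, ring:Victor). State: bag:Rupert, ring:Victor, umbrella:Rupert
Event 5 (give ring: Victor -> Rupert). State: bag:Rupert, ring:Rupert, umbrella:Rupert
Event 6 (give bag: Rupert -> Carol). State: bag:Carol, ring:Rupert, umbrella:Rupert
Event 7 (give ring: Rupert -> Carol). State: bag:Carol, ring:Carol, umbrella:Rupert
Event 8 (give ring: Carol -> Rupert). State: bag:Carol, ring:Rupert, umbrella:Rupert
Event 9 (swap ring<->bag: now ring:Carol, bag:Rupert). State: bag:Rupert, ring:Carol, umbrella:Rupert
Event 10 (give umbrella: Rupert -> Carol). State: bag:Rupert, ring:Carol, umbrella:Carol

Final state: bag:Rupert, ring:Carol, umbrella:Carol
The umbrella is held by Carol.

Answer: Carol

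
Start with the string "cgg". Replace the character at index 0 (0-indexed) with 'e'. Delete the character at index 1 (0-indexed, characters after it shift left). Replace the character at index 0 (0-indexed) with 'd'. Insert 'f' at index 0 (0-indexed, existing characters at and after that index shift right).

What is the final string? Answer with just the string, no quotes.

Answer: fdg

Derivation:
Applying each edit step by step:
Start: "cgg"
Op 1 (replace idx 0: 'c' -> 'e'): "cgg" -> "egg"
Op 2 (delete idx 1 = 'g'): "egg" -> "eg"
Op 3 (replace idx 0: 'e' -> 'd'): "eg" -> "dg"
Op 4 (insert 'f' at idx 0): "dg" -> "fdg"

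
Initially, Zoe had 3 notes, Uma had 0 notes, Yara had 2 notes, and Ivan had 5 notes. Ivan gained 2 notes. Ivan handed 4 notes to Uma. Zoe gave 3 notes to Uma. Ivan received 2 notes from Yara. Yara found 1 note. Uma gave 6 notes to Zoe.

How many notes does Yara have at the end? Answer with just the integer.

Answer: 1

Derivation:
Tracking counts step by step:
Start: Zoe=3, Uma=0, Yara=2, Ivan=5
Event 1 (Ivan +2): Ivan: 5 -> 7. State: Zoe=3, Uma=0, Yara=2, Ivan=7
Event 2 (Ivan -> Uma, 4): Ivan: 7 -> 3, Uma: 0 -> 4. State: Zoe=3, Uma=4, Yara=2, Ivan=3
Event 3 (Zoe -> Uma, 3): Zoe: 3 -> 0, Uma: 4 -> 7. State: Zoe=0, Uma=7, Yara=2, Ivan=3
Event 4 (Yara -> Ivan, 2): Yara: 2 -> 0, Ivan: 3 -> 5. State: Zoe=0, Uma=7, Yara=0, Ivan=5
Event 5 (Yara +1): Yara: 0 -> 1. State: Zoe=0, Uma=7, Yara=1, Ivan=5
Event 6 (Uma -> Zoe, 6): Uma: 7 -> 1, Zoe: 0 -> 6. State: Zoe=6, Uma=1, Yara=1, Ivan=5

Yara's final count: 1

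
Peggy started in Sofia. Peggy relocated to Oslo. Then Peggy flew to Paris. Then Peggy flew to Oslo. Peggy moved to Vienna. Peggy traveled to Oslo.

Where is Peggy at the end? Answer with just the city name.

Answer: Oslo

Derivation:
Tracking Peggy's location:
Start: Peggy is in Sofia.
After move 1: Sofia -> Oslo. Peggy is in Oslo.
After move 2: Oslo -> Paris. Peggy is in Paris.
After move 3: Paris -> Oslo. Peggy is in Oslo.
After move 4: Oslo -> Vienna. Peggy is in Vienna.
After move 5: Vienna -> Oslo. Peggy is in Oslo.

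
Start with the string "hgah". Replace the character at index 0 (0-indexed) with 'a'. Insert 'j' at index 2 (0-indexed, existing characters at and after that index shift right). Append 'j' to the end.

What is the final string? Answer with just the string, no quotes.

Answer: agjahj

Derivation:
Applying each edit step by step:
Start: "hgah"
Op 1 (replace idx 0: 'h' -> 'a'): "hgah" -> "agah"
Op 2 (insert 'j' at idx 2): "agah" -> "agjah"
Op 3 (append 'j'): "agjah" -> "agjahj"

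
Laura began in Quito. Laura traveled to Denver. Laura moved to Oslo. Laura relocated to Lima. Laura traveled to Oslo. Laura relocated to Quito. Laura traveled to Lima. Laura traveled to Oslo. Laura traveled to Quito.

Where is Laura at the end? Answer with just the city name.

Answer: Quito

Derivation:
Tracking Laura's location:
Start: Laura is in Quito.
After move 1: Quito -> Denver. Laura is in Denver.
After move 2: Denver -> Oslo. Laura is in Oslo.
After move 3: Oslo -> Lima. Laura is in Lima.
After move 4: Lima -> Oslo. Laura is in Oslo.
After move 5: Oslo -> Quito. Laura is in Quito.
After move 6: Quito -> Lima. Laura is in Lima.
After move 7: Lima -> Oslo. Laura is in Oslo.
After move 8: Oslo -> Quito. Laura is in Quito.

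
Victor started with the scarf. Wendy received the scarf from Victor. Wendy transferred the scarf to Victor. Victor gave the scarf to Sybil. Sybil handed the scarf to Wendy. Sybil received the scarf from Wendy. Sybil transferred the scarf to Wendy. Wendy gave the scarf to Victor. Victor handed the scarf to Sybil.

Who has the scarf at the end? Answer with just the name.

Answer: Sybil

Derivation:
Tracking the scarf through each event:
Start: Victor has the scarf.
After event 1: Wendy has the scarf.
After event 2: Victor has the scarf.
After event 3: Sybil has the scarf.
After event 4: Wendy has the scarf.
After event 5: Sybil has the scarf.
After event 6: Wendy has the scarf.
After event 7: Victor has the scarf.
After event 8: Sybil has the scarf.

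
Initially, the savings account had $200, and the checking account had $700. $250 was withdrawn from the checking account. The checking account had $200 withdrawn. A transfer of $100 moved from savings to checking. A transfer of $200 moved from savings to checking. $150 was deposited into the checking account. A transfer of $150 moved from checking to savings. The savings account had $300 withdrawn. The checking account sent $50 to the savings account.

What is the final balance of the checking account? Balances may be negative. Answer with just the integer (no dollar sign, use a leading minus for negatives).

Tracking account balances step by step:
Start: savings=200, checking=700
Event 1 (withdraw 250 from checking): checking: 700 - 250 = 450. Balances: savings=200, checking=450
Event 2 (withdraw 200 from checking): checking: 450 - 200 = 250. Balances: savings=200, checking=250
Event 3 (transfer 100 savings -> checking): savings: 200 - 100 = 100, checking: 250 + 100 = 350. Balances: savings=100, checking=350
Event 4 (transfer 200 savings -> checking): savings: 100 - 200 = -100, checking: 350 + 200 = 550. Balances: savings=-100, checking=550
Event 5 (deposit 150 to checking): checking: 550 + 150 = 700. Balances: savings=-100, checking=700
Event 6 (transfer 150 checking -> savings): checking: 700 - 150 = 550, savings: -100 + 150 = 50. Balances: savings=50, checking=550
Event 7 (withdraw 300 from savings): savings: 50 - 300 = -250. Balances: savings=-250, checking=550
Event 8 (transfer 50 checking -> savings): checking: 550 - 50 = 500, savings: -250 + 50 = -200. Balances: savings=-200, checking=500

Final balance of checking: 500

Answer: 500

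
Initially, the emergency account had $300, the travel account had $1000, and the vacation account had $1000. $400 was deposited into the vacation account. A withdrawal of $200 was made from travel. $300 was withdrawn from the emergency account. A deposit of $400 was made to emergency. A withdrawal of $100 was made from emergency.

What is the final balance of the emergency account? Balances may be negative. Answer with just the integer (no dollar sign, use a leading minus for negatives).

Tracking account balances step by step:
Start: emergency=300, travel=1000, vacation=1000
Event 1 (deposit 400 to vacation): vacation: 1000 + 400 = 1400. Balances: emergency=300, travel=1000, vacation=1400
Event 2 (withdraw 200 from travel): travel: 1000 - 200 = 800. Balances: emergency=300, travel=800, vacation=1400
Event 3 (withdraw 300 from emergency): emergency: 300 - 300 = 0. Balances: emergency=0, travel=800, vacation=1400
Event 4 (deposit 400 to emergency): emergency: 0 + 400 = 400. Balances: emergency=400, travel=800, vacation=1400
Event 5 (withdraw 100 from emergency): emergency: 400 - 100 = 300. Balances: emergency=300, travel=800, vacation=1400

Final balance of emergency: 300

Answer: 300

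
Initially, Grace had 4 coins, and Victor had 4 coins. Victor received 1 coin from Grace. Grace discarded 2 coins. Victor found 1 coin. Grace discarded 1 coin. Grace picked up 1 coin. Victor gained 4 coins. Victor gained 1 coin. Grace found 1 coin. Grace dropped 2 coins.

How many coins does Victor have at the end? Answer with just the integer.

Tracking counts step by step:
Start: Grace=4, Victor=4
Event 1 (Grace -> Victor, 1): Grace: 4 -> 3, Victor: 4 -> 5. State: Grace=3, Victor=5
Event 2 (Grace -2): Grace: 3 -> 1. State: Grace=1, Victor=5
Event 3 (Victor +1): Victor: 5 -> 6. State: Grace=1, Victor=6
Event 4 (Grace -1): Grace: 1 -> 0. State: Grace=0, Victor=6
Event 5 (Grace +1): Grace: 0 -> 1. State: Grace=1, Victor=6
Event 6 (Victor +4): Victor: 6 -> 10. State: Grace=1, Victor=10
Event 7 (Victor +1): Victor: 10 -> 11. State: Grace=1, Victor=11
Event 8 (Grace +1): Grace: 1 -> 2. State: Grace=2, Victor=11
Event 9 (Grace -2): Grace: 2 -> 0. State: Grace=0, Victor=11

Victor's final count: 11

Answer: 11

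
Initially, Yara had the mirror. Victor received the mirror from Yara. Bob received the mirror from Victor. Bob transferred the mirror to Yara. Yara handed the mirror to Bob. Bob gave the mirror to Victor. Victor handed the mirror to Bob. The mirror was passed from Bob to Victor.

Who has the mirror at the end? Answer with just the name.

Answer: Victor

Derivation:
Tracking the mirror through each event:
Start: Yara has the mirror.
After event 1: Victor has the mirror.
After event 2: Bob has the mirror.
After event 3: Yara has the mirror.
After event 4: Bob has the mirror.
After event 5: Victor has the mirror.
After event 6: Bob has the mirror.
After event 7: Victor has the mirror.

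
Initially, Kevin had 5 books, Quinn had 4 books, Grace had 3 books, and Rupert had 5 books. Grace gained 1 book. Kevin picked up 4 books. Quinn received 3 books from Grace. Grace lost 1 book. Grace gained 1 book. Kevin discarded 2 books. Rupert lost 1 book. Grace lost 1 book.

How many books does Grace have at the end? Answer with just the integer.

Answer: 0

Derivation:
Tracking counts step by step:
Start: Kevin=5, Quinn=4, Grace=3, Rupert=5
Event 1 (Grace +1): Grace: 3 -> 4. State: Kevin=5, Quinn=4, Grace=4, Rupert=5
Event 2 (Kevin +4): Kevin: 5 -> 9. State: Kevin=9, Quinn=4, Grace=4, Rupert=5
Event 3 (Grace -> Quinn, 3): Grace: 4 -> 1, Quinn: 4 -> 7. State: Kevin=9, Quinn=7, Grace=1, Rupert=5
Event 4 (Grace -1): Grace: 1 -> 0. State: Kevin=9, Quinn=7, Grace=0, Rupert=5
Event 5 (Grace +1): Grace: 0 -> 1. State: Kevin=9, Quinn=7, Grace=1, Rupert=5
Event 6 (Kevin -2): Kevin: 9 -> 7. State: Kevin=7, Quinn=7, Grace=1, Rupert=5
Event 7 (Rupert -1): Rupert: 5 -> 4. State: Kevin=7, Quinn=7, Grace=1, Rupert=4
Event 8 (Grace -1): Grace: 1 -> 0. State: Kevin=7, Quinn=7, Grace=0, Rupert=4

Grace's final count: 0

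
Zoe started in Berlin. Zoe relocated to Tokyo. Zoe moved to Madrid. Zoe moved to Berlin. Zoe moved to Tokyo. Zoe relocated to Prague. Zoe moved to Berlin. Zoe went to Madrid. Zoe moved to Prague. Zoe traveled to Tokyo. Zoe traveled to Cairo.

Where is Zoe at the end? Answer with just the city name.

Tracking Zoe's location:
Start: Zoe is in Berlin.
After move 1: Berlin -> Tokyo. Zoe is in Tokyo.
After move 2: Tokyo -> Madrid. Zoe is in Madrid.
After move 3: Madrid -> Berlin. Zoe is in Berlin.
After move 4: Berlin -> Tokyo. Zoe is in Tokyo.
After move 5: Tokyo -> Prague. Zoe is in Prague.
After move 6: Prague -> Berlin. Zoe is in Berlin.
After move 7: Berlin -> Madrid. Zoe is in Madrid.
After move 8: Madrid -> Prague. Zoe is in Prague.
After move 9: Prague -> Tokyo. Zoe is in Tokyo.
After move 10: Tokyo -> Cairo. Zoe is in Cairo.

Answer: Cairo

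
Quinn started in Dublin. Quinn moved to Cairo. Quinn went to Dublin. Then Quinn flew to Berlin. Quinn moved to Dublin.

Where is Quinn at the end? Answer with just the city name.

Tracking Quinn's location:
Start: Quinn is in Dublin.
After move 1: Dublin -> Cairo. Quinn is in Cairo.
After move 2: Cairo -> Dublin. Quinn is in Dublin.
After move 3: Dublin -> Berlin. Quinn is in Berlin.
After move 4: Berlin -> Dublin. Quinn is in Dublin.

Answer: Dublin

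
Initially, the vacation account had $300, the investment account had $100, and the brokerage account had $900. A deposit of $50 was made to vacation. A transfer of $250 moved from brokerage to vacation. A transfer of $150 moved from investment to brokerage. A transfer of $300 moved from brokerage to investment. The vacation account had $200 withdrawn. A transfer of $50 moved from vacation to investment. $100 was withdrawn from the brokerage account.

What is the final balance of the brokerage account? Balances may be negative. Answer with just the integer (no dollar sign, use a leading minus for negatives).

Tracking account balances step by step:
Start: vacation=300, investment=100, brokerage=900
Event 1 (deposit 50 to vacation): vacation: 300 + 50 = 350. Balances: vacation=350, investment=100, brokerage=900
Event 2 (transfer 250 brokerage -> vacation): brokerage: 900 - 250 = 650, vacation: 350 + 250 = 600. Balances: vacation=600, investment=100, brokerage=650
Event 3 (transfer 150 investment -> brokerage): investment: 100 - 150 = -50, brokerage: 650 + 150 = 800. Balances: vacation=600, investment=-50, brokerage=800
Event 4 (transfer 300 brokerage -> investment): brokerage: 800 - 300 = 500, investment: -50 + 300 = 250. Balances: vacation=600, investment=250, brokerage=500
Event 5 (withdraw 200 from vacation): vacation: 600 - 200 = 400. Balances: vacation=400, investment=250, brokerage=500
Event 6 (transfer 50 vacation -> investment): vacation: 400 - 50 = 350, investment: 250 + 50 = 300. Balances: vacation=350, investment=300, brokerage=500
Event 7 (withdraw 100 from brokerage): brokerage: 500 - 100 = 400. Balances: vacation=350, investment=300, brokerage=400

Final balance of brokerage: 400

Answer: 400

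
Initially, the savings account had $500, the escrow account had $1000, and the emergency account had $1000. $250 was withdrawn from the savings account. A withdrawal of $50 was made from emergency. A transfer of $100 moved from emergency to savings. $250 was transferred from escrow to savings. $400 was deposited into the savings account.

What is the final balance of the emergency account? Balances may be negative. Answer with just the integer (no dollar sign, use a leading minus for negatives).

Answer: 850

Derivation:
Tracking account balances step by step:
Start: savings=500, escrow=1000, emergency=1000
Event 1 (withdraw 250 from savings): savings: 500 - 250 = 250. Balances: savings=250, escrow=1000, emergency=1000
Event 2 (withdraw 50 from emergency): emergency: 1000 - 50 = 950. Balances: savings=250, escrow=1000, emergency=950
Event 3 (transfer 100 emergency -> savings): emergency: 950 - 100 = 850, savings: 250 + 100 = 350. Balances: savings=350, escrow=1000, emergency=850
Event 4 (transfer 250 escrow -> savings): escrow: 1000 - 250 = 750, savings: 350 + 250 = 600. Balances: savings=600, escrow=750, emergency=850
Event 5 (deposit 400 to savings): savings: 600 + 400 = 1000. Balances: savings=1000, escrow=750, emergency=850

Final balance of emergency: 850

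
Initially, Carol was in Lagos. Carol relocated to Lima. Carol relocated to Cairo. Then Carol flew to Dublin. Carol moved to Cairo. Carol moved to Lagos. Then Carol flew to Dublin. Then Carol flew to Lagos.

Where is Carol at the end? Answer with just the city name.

Tracking Carol's location:
Start: Carol is in Lagos.
After move 1: Lagos -> Lima. Carol is in Lima.
After move 2: Lima -> Cairo. Carol is in Cairo.
After move 3: Cairo -> Dublin. Carol is in Dublin.
After move 4: Dublin -> Cairo. Carol is in Cairo.
After move 5: Cairo -> Lagos. Carol is in Lagos.
After move 6: Lagos -> Dublin. Carol is in Dublin.
After move 7: Dublin -> Lagos. Carol is in Lagos.

Answer: Lagos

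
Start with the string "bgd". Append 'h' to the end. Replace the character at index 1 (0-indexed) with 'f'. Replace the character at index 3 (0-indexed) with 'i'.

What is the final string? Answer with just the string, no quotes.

Applying each edit step by step:
Start: "bgd"
Op 1 (append 'h'): "bgd" -> "bgdh"
Op 2 (replace idx 1: 'g' -> 'f'): "bgdh" -> "bfdh"
Op 3 (replace idx 3: 'h' -> 'i'): "bfdh" -> "bfdi"

Answer: bfdi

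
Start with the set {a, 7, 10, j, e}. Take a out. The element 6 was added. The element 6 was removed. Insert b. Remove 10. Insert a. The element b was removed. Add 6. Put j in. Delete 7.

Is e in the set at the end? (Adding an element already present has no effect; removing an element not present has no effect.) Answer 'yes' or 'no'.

Tracking the set through each operation:
Start: {10, 7, a, e, j}
Event 1 (remove a): removed. Set: {10, 7, e, j}
Event 2 (add 6): added. Set: {10, 6, 7, e, j}
Event 3 (remove 6): removed. Set: {10, 7, e, j}
Event 4 (add b): added. Set: {10, 7, b, e, j}
Event 5 (remove 10): removed. Set: {7, b, e, j}
Event 6 (add a): added. Set: {7, a, b, e, j}
Event 7 (remove b): removed. Set: {7, a, e, j}
Event 8 (add 6): added. Set: {6, 7, a, e, j}
Event 9 (add j): already present, no change. Set: {6, 7, a, e, j}
Event 10 (remove 7): removed. Set: {6, a, e, j}

Final set: {6, a, e, j} (size 4)
e is in the final set.

Answer: yes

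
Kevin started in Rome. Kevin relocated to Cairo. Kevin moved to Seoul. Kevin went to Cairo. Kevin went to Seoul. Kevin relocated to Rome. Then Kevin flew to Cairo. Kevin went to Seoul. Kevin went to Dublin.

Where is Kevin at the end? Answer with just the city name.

Answer: Dublin

Derivation:
Tracking Kevin's location:
Start: Kevin is in Rome.
After move 1: Rome -> Cairo. Kevin is in Cairo.
After move 2: Cairo -> Seoul. Kevin is in Seoul.
After move 3: Seoul -> Cairo. Kevin is in Cairo.
After move 4: Cairo -> Seoul. Kevin is in Seoul.
After move 5: Seoul -> Rome. Kevin is in Rome.
After move 6: Rome -> Cairo. Kevin is in Cairo.
After move 7: Cairo -> Seoul. Kevin is in Seoul.
After move 8: Seoul -> Dublin. Kevin is in Dublin.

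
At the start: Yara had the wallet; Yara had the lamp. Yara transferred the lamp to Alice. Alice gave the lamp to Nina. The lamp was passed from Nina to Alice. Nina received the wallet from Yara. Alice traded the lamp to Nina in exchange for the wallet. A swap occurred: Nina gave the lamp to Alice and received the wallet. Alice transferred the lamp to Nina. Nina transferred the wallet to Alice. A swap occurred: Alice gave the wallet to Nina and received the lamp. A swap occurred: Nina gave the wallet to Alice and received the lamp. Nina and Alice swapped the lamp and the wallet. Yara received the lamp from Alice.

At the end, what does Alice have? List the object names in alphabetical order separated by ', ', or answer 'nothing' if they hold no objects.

Tracking all object holders:
Start: wallet:Yara, lamp:Yara
Event 1 (give lamp: Yara -> Alice). State: wallet:Yara, lamp:Alice
Event 2 (give lamp: Alice -> Nina). State: wallet:Yara, lamp:Nina
Event 3 (give lamp: Nina -> Alice). State: wallet:Yara, lamp:Alice
Event 4 (give wallet: Yara -> Nina). State: wallet:Nina, lamp:Alice
Event 5 (swap lamp<->wallet: now lamp:Nina, wallet:Alice). State: wallet:Alice, lamp:Nina
Event 6 (swap lamp<->wallet: now lamp:Alice, wallet:Nina). State: wallet:Nina, lamp:Alice
Event 7 (give lamp: Alice -> Nina). State: wallet:Nina, lamp:Nina
Event 8 (give wallet: Nina -> Alice). State: wallet:Alice, lamp:Nina
Event 9 (swap wallet<->lamp: now wallet:Nina, lamp:Alice). State: wallet:Nina, lamp:Alice
Event 10 (swap wallet<->lamp: now wallet:Alice, lamp:Nina). State: wallet:Alice, lamp:Nina
Event 11 (swap lamp<->wallet: now lamp:Alice, wallet:Nina). State: wallet:Nina, lamp:Alice
Event 12 (give lamp: Alice -> Yara). State: wallet:Nina, lamp:Yara

Final state: wallet:Nina, lamp:Yara
Alice holds: (nothing).

Answer: nothing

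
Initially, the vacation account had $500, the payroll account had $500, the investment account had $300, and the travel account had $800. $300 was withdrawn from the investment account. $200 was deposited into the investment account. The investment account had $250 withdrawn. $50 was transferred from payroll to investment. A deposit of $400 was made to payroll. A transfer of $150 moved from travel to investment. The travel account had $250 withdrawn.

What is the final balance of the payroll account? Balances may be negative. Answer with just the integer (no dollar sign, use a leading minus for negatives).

Answer: 850

Derivation:
Tracking account balances step by step:
Start: vacation=500, payroll=500, investment=300, travel=800
Event 1 (withdraw 300 from investment): investment: 300 - 300 = 0. Balances: vacation=500, payroll=500, investment=0, travel=800
Event 2 (deposit 200 to investment): investment: 0 + 200 = 200. Balances: vacation=500, payroll=500, investment=200, travel=800
Event 3 (withdraw 250 from investment): investment: 200 - 250 = -50. Balances: vacation=500, payroll=500, investment=-50, travel=800
Event 4 (transfer 50 payroll -> investment): payroll: 500 - 50 = 450, investment: -50 + 50 = 0. Balances: vacation=500, payroll=450, investment=0, travel=800
Event 5 (deposit 400 to payroll): payroll: 450 + 400 = 850. Balances: vacation=500, payroll=850, investment=0, travel=800
Event 6 (transfer 150 travel -> investment): travel: 800 - 150 = 650, investment: 0 + 150 = 150. Balances: vacation=500, payroll=850, investment=150, travel=650
Event 7 (withdraw 250 from travel): travel: 650 - 250 = 400. Balances: vacation=500, payroll=850, investment=150, travel=400

Final balance of payroll: 850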